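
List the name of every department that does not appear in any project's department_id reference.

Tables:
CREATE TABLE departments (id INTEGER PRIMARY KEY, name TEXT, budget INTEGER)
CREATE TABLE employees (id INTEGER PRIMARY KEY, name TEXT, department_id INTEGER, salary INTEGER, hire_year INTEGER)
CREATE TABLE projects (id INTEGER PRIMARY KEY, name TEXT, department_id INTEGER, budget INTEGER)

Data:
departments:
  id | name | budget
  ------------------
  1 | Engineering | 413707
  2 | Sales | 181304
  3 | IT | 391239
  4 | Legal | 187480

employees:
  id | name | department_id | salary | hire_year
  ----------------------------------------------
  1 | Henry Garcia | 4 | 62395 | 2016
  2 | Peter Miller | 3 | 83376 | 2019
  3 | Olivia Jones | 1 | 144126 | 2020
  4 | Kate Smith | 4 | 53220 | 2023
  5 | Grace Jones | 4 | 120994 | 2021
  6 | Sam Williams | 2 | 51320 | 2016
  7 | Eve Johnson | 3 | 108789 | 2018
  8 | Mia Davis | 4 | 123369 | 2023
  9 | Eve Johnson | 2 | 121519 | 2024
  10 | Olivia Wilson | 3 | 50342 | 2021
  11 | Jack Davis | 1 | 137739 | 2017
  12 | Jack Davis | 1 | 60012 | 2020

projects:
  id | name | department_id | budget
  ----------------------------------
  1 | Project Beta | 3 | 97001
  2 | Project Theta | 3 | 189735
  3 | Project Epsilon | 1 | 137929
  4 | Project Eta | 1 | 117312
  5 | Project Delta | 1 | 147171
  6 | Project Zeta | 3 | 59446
SELECT p.name FROM departments p LEFT JOIN projects c ON c.department_id = p.id WHERE c.id IS NULL

Execution result:
name
Sales
Legal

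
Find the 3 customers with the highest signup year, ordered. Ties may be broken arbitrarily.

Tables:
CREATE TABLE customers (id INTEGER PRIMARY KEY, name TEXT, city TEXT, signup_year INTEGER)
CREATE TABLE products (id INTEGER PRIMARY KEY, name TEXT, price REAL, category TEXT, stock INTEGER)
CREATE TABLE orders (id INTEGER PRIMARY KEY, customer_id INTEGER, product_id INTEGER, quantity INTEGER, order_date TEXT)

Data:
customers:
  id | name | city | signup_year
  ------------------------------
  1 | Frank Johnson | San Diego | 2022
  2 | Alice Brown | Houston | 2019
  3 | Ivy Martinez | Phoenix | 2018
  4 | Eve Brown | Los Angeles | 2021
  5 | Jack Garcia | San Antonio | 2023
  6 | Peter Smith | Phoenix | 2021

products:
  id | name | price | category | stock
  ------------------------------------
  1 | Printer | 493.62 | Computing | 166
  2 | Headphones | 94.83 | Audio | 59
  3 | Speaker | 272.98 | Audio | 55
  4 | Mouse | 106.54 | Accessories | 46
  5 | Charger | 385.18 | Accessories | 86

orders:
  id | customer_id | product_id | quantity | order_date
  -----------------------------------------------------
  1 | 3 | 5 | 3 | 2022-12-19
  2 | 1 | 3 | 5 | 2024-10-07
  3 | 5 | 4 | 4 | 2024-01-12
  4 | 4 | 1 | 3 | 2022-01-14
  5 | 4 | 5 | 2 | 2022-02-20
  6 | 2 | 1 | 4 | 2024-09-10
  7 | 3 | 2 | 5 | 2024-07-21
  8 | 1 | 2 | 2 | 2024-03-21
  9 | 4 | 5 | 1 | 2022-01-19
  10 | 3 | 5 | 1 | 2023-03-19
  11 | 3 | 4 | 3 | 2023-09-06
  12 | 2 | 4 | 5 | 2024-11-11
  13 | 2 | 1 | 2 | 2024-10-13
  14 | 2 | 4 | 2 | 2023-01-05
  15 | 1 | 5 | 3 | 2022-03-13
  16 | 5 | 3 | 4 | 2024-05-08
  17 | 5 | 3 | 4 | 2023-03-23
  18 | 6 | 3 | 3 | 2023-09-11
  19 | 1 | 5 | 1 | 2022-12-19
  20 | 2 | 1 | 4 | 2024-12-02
SELECT name, signup_year FROM customers ORDER BY signup_year DESC LIMIT 3

Execution result:
name | signup_year
Jack Garcia | 2023
Frank Johnson | 2022
Eve Brown | 2021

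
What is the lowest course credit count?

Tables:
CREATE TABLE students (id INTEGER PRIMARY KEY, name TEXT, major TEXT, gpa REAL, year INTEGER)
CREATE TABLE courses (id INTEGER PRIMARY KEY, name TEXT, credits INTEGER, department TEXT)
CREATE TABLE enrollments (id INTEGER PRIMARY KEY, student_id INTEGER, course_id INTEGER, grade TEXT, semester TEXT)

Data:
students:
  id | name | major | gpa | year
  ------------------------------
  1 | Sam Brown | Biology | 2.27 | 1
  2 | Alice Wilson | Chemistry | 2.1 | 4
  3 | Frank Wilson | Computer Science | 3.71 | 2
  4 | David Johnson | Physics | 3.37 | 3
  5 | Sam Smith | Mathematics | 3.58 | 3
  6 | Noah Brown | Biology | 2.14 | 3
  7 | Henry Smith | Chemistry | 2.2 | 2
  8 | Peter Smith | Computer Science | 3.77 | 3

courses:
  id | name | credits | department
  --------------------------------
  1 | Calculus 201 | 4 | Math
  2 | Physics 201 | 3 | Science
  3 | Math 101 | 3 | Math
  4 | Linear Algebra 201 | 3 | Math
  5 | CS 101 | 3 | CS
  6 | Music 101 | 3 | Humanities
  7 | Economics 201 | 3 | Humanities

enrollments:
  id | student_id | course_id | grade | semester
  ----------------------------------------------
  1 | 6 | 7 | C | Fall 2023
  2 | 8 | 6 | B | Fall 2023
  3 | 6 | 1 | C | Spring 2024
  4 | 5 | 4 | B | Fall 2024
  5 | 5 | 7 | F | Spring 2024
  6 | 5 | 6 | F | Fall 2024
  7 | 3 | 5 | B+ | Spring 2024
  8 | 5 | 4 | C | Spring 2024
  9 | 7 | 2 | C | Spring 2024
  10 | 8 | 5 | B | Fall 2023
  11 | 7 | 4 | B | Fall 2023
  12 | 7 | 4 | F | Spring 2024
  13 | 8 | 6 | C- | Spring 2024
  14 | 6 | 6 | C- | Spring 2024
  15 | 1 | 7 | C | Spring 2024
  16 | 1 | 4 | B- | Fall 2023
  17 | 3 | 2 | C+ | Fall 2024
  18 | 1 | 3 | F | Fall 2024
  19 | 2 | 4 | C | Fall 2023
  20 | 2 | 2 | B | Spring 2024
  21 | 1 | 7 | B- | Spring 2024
SELECT MIN(credits) FROM courses

Execution result:
3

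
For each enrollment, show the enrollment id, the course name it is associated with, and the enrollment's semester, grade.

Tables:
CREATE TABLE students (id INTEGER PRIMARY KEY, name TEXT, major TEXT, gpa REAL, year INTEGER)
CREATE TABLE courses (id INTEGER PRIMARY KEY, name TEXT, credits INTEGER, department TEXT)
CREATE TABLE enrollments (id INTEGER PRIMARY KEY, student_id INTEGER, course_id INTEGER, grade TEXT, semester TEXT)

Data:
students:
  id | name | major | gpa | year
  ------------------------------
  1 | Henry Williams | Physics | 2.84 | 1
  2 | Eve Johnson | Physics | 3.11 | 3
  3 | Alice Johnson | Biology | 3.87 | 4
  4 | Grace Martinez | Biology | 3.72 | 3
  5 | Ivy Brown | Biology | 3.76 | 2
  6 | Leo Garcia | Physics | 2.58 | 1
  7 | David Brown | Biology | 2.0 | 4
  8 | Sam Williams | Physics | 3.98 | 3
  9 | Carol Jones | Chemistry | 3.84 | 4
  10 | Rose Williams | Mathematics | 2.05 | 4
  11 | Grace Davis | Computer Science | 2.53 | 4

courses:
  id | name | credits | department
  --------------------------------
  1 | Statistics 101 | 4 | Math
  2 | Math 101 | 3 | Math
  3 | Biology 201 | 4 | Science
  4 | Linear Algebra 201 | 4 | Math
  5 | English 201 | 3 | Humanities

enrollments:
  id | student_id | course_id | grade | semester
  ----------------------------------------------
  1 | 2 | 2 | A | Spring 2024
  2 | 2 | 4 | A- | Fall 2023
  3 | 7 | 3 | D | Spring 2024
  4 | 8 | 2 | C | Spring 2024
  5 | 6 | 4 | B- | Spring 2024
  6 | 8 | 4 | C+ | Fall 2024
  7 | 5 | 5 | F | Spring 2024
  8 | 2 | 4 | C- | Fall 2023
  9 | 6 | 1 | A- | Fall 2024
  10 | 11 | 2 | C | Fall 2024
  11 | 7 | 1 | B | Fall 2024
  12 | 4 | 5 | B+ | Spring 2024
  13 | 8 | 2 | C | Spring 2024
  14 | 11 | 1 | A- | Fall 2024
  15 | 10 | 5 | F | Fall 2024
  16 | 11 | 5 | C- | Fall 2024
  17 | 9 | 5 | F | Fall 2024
SELECT c.id, p.name AS course, c.semester, c.grade FROM enrollments c JOIN courses p ON c.course_id = p.id

Execution result:
id | course | semester | grade
1 | Math 101 | Spring 2024 | A
2 | Linear Algebra 201 | Fall 2023 | A-
3 | Biology 201 | Spring 2024 | D
4 | Math 101 | Spring 2024 | C
5 | Linear Algebra 201 | Spring 2024 | B-
6 | Linear Algebra 201 | Fall 2024 | C+
7 | English 201 | Spring 2024 | F
8 | Linear Algebra 201 | Fall 2023 | C-
9 | Statistics 101 | Fall 2024 | A-
10 | Math 101 | Fall 2024 | C
11 | Statistics 101 | Fall 2024 | B
12 | English 201 | Spring 2024 | B+
13 | Math 101 | Spring 2024 | C
14 | Statistics 101 | Fall 2024 | A-
15 | English 201 | Fall 2024 | F
16 | English 201 | Fall 2024 | C-
17 | English 201 | Fall 2024 | F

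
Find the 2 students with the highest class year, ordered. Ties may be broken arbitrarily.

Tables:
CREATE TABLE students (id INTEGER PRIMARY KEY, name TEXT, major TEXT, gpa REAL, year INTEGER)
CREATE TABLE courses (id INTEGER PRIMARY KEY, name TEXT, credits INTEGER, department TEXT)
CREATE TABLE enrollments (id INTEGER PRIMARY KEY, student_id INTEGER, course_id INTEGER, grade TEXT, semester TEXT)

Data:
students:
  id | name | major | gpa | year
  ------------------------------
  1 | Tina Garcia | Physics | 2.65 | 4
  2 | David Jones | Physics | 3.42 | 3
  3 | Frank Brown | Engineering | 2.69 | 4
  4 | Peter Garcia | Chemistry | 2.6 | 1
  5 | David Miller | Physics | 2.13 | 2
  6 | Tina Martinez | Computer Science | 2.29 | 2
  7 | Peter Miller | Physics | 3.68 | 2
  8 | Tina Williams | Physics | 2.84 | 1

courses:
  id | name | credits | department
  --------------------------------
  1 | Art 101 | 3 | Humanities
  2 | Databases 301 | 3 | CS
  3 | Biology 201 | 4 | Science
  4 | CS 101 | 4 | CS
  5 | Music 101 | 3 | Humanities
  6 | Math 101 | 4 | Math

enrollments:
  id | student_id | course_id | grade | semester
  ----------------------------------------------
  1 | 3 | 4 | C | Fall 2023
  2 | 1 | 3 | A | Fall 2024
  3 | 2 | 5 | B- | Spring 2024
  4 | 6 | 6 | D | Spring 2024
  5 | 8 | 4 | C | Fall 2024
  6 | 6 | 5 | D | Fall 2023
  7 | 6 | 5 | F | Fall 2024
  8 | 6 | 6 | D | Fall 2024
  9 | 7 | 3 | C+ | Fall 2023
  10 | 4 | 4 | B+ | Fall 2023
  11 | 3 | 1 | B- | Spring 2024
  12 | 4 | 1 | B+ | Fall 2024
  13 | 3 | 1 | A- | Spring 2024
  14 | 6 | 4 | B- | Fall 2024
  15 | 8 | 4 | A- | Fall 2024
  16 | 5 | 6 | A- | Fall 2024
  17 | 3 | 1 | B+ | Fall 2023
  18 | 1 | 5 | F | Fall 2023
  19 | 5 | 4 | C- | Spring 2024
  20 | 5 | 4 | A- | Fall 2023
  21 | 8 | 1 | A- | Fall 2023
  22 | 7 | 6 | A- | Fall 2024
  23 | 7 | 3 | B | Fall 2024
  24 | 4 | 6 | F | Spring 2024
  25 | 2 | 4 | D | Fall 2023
SELECT name, year FROM students ORDER BY year DESC LIMIT 2

Execution result:
name | year
Tina Garcia | 4
Frank Brown | 4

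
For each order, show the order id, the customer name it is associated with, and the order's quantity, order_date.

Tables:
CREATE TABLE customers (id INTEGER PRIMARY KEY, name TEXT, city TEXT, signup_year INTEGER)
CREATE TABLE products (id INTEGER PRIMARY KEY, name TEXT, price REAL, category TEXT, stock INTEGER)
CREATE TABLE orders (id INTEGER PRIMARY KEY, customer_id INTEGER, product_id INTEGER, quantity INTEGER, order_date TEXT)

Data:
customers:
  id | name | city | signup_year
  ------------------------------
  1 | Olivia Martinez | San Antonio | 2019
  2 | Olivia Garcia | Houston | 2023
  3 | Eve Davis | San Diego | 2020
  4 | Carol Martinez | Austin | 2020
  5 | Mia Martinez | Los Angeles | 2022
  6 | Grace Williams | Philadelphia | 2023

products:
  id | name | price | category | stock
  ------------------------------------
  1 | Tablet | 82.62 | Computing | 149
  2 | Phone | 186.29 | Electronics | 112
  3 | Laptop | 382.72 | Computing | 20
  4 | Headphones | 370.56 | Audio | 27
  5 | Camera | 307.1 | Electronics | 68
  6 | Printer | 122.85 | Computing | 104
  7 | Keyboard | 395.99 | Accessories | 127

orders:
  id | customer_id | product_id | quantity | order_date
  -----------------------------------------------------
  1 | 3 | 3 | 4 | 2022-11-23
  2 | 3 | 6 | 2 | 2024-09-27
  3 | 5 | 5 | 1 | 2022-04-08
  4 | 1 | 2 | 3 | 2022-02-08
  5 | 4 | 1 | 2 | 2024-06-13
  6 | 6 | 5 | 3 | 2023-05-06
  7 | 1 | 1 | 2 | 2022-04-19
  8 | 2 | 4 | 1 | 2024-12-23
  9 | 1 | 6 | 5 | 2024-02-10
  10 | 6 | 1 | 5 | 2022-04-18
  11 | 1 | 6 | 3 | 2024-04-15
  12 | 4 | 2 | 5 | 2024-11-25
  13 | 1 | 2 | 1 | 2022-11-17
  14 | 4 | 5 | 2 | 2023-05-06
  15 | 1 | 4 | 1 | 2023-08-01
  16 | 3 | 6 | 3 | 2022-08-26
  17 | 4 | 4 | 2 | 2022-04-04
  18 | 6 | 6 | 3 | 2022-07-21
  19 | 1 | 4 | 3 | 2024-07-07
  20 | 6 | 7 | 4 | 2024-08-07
SELECT c.id, p.name AS customer, c.quantity, c.order_date FROM orders c JOIN customers p ON c.customer_id = p.id

Execution result:
id | customer | quantity | order_date
1 | Eve Davis | 4 | 2022-11-23
2 | Eve Davis | 2 | 2024-09-27
3 | Mia Martinez | 1 | 2022-04-08
4 | Olivia Martinez | 3 | 2022-02-08
5 | Carol Martinez | 2 | 2024-06-13
6 | Grace Williams | 3 | 2023-05-06
7 | Olivia Martinez | 2 | 2022-04-19
8 | Olivia Garcia | 1 | 2024-12-23
9 | Olivia Martinez | 5 | 2024-02-10
10 | Grace Williams | 5 | 2022-04-18
11 | Olivia Martinez | 3 | 2024-04-15
12 | Carol Martinez | 5 | 2024-11-25
13 | Olivia Martinez | 1 | 2022-11-17
14 | Carol Martinez | 2 | 2023-05-06
15 | Olivia Martinez | 1 | 2023-08-01
16 | Eve Davis | 3 | 2022-08-26
17 | Carol Martinez | 2 | 2022-04-04
18 | Grace Williams | 3 | 2022-07-21
19 | Olivia Martinez | 3 | 2024-07-07
20 | Grace Williams | 4 | 2024-08-07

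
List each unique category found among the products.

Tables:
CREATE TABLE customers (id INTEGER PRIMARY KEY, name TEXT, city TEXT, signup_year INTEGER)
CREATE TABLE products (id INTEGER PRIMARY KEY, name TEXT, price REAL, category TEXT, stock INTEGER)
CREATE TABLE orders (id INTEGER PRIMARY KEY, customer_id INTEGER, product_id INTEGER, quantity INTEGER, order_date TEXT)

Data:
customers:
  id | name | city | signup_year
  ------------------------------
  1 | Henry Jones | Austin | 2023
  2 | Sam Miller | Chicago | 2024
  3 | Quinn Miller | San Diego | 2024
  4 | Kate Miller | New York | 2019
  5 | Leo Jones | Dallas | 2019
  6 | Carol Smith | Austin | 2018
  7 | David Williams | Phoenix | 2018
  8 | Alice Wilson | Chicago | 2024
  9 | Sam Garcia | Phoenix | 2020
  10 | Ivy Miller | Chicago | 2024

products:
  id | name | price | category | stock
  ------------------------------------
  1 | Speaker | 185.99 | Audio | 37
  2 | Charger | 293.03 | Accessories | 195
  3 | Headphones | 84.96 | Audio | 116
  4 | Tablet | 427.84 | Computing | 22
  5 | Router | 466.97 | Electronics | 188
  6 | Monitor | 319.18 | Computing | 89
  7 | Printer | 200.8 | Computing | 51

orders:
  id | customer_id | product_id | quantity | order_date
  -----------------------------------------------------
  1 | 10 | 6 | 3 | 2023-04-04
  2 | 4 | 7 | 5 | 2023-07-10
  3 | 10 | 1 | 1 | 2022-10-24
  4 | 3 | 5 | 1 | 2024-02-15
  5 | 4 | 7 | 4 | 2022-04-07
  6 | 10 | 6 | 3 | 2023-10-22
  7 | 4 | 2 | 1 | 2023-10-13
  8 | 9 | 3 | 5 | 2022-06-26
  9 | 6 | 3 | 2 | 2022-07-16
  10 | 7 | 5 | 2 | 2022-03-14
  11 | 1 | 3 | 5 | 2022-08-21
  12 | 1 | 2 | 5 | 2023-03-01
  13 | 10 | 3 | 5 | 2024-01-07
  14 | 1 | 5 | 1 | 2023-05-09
SELECT DISTINCT category FROM products

Execution result:
category
Audio
Accessories
Computing
Electronics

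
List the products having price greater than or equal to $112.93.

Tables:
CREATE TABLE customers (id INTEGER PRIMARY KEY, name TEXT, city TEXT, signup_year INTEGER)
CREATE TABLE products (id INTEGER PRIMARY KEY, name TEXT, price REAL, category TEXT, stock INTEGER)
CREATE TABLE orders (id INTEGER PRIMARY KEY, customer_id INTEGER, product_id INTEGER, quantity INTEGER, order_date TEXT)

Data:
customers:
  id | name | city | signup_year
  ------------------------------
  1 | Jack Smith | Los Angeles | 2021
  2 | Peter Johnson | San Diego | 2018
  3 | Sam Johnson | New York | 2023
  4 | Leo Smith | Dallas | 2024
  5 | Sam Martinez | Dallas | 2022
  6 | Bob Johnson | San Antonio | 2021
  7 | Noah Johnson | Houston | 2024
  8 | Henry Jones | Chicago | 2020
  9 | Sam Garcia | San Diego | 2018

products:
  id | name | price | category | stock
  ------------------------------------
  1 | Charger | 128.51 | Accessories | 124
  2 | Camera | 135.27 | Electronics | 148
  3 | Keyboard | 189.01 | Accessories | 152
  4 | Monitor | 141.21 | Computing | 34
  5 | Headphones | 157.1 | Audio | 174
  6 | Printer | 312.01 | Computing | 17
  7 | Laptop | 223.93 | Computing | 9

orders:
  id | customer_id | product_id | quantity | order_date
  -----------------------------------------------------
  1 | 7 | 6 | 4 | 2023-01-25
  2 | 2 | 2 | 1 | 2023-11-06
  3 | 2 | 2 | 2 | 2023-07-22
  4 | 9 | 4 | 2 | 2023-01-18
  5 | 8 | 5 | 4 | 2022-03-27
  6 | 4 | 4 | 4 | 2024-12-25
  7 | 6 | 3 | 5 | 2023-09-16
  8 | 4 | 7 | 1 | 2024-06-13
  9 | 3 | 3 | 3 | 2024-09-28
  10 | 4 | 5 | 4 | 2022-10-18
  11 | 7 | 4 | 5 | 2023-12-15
SELECT name, price FROM products WHERE price >= 112.93

Execution result:
name | price
Charger | 128.51
Camera | 135.27
Keyboard | 189.01
Monitor | 141.21
Headphones | 157.10
Printer | 312.01
Laptop | 223.93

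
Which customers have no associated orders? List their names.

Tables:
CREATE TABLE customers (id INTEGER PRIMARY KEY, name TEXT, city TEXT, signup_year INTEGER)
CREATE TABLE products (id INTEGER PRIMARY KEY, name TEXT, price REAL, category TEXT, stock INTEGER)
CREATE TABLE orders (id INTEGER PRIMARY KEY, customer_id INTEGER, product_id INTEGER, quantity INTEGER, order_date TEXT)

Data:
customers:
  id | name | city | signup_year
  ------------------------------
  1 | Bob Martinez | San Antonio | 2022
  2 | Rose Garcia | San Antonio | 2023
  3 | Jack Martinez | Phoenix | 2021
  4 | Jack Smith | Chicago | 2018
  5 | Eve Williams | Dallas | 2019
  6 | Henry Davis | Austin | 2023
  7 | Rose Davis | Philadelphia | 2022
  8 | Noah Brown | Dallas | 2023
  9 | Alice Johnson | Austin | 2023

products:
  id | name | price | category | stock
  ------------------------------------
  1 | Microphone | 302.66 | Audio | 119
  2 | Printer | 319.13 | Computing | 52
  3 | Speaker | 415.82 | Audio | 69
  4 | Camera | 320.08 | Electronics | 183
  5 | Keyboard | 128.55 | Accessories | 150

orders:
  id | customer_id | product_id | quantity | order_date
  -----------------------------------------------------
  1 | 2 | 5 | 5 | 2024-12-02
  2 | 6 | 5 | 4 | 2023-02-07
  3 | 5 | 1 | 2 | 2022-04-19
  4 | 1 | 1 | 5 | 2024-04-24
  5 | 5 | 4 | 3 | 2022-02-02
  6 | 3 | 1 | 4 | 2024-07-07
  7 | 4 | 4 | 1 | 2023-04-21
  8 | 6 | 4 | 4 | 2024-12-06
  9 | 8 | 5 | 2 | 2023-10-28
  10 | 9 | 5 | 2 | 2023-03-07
SELECT p.name FROM customers p LEFT JOIN orders c ON c.customer_id = p.id WHERE c.id IS NULL

Execution result:
Rose Davis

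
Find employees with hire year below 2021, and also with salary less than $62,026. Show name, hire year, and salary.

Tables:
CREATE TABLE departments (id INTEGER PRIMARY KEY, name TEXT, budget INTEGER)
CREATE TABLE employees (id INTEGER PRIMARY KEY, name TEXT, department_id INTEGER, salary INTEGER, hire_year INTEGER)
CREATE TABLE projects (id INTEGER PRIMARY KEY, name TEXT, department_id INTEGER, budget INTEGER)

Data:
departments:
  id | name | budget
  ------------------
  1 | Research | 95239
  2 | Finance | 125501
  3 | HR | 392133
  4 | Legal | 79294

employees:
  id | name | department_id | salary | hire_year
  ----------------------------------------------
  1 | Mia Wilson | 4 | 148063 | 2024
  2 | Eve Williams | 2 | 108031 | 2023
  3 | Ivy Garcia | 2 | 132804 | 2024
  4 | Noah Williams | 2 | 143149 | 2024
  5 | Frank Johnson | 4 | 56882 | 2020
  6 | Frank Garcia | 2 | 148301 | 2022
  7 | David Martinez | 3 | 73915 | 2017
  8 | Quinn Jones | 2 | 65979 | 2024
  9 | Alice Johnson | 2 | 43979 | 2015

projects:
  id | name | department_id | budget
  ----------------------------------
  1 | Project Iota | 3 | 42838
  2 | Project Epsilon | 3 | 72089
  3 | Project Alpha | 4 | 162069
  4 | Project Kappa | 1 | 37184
SELECT name, hire_year, salary FROM employees WHERE hire_year < 2021 AND salary < 62026

Execution result:
name | hire_year | salary
Frank Johnson | 2020 | 56882
Alice Johnson | 2015 | 43979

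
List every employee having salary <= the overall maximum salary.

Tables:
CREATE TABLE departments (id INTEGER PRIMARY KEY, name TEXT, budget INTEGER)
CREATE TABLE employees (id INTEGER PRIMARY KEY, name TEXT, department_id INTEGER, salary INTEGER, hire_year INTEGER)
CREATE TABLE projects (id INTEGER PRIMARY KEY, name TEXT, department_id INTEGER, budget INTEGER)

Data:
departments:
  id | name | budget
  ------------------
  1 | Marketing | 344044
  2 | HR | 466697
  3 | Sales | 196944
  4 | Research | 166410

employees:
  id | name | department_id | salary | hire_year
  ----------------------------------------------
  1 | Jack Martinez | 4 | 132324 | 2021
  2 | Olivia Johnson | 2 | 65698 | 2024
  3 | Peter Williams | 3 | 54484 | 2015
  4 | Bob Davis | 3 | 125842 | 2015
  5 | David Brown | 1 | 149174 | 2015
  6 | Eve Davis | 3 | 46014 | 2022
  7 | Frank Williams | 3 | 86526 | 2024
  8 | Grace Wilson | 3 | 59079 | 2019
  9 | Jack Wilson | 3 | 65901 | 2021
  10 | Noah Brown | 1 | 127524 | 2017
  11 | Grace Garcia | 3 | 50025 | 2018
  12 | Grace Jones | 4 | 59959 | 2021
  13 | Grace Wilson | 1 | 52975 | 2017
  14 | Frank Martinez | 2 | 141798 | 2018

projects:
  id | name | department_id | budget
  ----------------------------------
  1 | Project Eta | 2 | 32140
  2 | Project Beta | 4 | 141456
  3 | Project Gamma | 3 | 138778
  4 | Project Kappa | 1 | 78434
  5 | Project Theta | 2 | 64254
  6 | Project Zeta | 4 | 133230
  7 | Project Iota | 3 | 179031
SELECT name, salary FROM employees WHERE salary <= (SELECT MAX(salary) FROM employees)

Execution result:
name | salary
Jack Martinez | 132324
Olivia Johnson | 65698
Peter Williams | 54484
Bob Davis | 125842
David Brown | 149174
Eve Davis | 46014
Frank Williams | 86526
Grace Wilson | 59079
Jack Wilson | 65901
Noah Brown | 127524
Grace Garcia | 50025
Grace Jones | 59959
Grace Wilson | 52975
Frank Martinez | 141798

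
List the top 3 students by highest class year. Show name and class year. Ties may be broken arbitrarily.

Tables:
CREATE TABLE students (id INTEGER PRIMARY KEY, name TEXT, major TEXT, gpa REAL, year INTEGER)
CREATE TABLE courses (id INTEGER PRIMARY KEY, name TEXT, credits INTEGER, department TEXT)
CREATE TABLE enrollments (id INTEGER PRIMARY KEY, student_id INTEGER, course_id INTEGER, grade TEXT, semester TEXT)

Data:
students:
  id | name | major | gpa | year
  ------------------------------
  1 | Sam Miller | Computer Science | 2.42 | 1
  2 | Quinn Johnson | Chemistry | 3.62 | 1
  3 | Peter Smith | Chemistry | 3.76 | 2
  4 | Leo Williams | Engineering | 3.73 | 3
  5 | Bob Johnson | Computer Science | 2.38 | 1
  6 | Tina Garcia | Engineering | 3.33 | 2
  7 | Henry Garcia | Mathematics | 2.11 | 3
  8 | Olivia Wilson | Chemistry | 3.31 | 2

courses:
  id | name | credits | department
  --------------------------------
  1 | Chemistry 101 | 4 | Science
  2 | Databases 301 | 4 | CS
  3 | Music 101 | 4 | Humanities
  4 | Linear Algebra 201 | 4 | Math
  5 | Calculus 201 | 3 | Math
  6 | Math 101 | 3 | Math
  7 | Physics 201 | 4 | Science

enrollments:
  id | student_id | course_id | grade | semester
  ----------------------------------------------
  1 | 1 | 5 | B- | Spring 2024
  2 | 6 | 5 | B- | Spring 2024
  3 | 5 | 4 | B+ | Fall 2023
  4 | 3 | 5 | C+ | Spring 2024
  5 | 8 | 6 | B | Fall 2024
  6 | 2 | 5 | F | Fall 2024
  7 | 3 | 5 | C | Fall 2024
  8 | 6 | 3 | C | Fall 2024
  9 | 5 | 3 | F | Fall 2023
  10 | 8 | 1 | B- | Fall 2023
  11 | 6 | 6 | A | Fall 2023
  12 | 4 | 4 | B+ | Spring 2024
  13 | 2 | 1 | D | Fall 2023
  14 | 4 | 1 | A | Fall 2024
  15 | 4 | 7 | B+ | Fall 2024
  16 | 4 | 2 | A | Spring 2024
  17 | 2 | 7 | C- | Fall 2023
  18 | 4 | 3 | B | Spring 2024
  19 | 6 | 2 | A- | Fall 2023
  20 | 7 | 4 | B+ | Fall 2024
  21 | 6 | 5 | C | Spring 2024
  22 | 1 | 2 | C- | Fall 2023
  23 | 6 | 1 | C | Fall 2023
SELECT name, year FROM students ORDER BY year DESC LIMIT 3

Execution result:
name | year
Leo Williams | 3
Henry Garcia | 3
Peter Smith | 2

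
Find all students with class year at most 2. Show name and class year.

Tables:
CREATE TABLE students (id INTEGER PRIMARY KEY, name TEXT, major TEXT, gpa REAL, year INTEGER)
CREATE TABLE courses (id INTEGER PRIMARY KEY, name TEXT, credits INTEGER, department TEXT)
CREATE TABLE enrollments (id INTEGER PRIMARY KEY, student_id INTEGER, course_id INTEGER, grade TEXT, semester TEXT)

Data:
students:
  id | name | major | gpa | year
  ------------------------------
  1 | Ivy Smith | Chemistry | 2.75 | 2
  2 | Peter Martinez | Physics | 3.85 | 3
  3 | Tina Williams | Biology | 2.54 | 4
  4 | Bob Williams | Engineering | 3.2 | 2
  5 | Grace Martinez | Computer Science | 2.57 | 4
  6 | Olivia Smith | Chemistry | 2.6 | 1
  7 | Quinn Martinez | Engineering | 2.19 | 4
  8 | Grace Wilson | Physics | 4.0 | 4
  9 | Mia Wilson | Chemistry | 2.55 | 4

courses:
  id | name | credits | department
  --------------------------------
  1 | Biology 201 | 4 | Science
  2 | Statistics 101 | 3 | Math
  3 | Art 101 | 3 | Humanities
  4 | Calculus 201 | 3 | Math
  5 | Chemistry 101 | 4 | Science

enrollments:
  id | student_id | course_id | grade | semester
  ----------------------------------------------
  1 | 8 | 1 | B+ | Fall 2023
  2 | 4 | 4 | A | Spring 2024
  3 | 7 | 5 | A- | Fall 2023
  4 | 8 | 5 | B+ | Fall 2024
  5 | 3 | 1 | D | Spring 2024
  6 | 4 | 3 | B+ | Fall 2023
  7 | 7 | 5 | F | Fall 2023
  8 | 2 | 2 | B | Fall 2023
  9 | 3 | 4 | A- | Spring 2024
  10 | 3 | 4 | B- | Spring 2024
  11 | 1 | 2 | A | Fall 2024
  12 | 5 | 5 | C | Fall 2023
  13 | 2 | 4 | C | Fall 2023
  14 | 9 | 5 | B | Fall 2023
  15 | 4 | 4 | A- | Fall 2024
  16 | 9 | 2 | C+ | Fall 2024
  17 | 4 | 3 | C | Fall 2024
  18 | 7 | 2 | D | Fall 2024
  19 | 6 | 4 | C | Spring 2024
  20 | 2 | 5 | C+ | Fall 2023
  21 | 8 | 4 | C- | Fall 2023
SELECT name, year FROM students WHERE year <= 2

Execution result:
name | year
Ivy Smith | 2
Bob Williams | 2
Olivia Smith | 1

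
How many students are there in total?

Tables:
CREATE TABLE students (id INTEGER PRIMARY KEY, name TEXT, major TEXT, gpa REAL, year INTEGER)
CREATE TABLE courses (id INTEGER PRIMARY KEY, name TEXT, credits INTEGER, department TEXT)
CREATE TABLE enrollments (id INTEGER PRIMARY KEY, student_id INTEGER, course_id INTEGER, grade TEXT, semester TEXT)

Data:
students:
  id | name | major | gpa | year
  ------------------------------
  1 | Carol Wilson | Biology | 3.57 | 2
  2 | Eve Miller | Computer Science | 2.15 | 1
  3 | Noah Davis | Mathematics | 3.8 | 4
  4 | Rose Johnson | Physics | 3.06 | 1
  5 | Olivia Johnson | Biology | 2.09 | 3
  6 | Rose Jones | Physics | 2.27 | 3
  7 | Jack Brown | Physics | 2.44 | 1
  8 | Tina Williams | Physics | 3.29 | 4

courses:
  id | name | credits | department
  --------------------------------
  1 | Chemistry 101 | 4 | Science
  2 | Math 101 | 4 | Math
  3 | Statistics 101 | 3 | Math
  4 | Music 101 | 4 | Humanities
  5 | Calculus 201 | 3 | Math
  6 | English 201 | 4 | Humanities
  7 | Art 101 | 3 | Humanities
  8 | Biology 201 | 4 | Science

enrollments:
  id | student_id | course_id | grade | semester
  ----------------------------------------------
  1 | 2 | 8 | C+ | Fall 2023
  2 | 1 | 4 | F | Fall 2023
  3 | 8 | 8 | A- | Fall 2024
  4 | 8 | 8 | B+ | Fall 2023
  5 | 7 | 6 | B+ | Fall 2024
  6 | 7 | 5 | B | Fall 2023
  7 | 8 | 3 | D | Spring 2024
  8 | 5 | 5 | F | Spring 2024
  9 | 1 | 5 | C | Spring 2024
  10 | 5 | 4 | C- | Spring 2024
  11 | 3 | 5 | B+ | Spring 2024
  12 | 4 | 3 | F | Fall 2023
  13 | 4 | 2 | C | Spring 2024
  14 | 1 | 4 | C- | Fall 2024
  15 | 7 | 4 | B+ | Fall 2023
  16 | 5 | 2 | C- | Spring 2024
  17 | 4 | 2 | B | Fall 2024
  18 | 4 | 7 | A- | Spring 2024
SELECT COUNT(*) FROM students

Execution result:
8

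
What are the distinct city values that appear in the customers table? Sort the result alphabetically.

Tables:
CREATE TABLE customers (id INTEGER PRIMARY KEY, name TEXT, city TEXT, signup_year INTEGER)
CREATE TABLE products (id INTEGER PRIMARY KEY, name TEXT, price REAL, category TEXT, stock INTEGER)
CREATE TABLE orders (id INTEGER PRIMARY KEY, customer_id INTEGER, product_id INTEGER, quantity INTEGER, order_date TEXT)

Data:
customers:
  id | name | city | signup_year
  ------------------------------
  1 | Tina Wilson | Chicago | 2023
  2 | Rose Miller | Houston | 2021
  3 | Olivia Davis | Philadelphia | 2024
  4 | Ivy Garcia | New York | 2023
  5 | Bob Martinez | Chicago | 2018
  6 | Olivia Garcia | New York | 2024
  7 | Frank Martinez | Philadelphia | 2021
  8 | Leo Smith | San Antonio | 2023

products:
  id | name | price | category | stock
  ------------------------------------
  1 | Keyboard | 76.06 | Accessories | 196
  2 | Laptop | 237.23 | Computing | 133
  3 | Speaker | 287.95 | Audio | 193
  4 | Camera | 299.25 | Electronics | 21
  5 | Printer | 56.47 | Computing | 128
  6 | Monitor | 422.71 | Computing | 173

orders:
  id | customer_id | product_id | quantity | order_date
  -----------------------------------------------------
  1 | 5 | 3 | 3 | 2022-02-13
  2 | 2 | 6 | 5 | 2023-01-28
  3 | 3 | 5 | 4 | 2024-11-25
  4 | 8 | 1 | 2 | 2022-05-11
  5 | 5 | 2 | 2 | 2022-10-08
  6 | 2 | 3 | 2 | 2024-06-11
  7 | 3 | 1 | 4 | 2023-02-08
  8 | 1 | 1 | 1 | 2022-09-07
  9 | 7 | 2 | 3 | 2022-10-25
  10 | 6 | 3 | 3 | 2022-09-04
SELECT DISTINCT city FROM customers ORDER BY city

Execution result:
city
Chicago
Houston
New York
Philadelphia
San Antonio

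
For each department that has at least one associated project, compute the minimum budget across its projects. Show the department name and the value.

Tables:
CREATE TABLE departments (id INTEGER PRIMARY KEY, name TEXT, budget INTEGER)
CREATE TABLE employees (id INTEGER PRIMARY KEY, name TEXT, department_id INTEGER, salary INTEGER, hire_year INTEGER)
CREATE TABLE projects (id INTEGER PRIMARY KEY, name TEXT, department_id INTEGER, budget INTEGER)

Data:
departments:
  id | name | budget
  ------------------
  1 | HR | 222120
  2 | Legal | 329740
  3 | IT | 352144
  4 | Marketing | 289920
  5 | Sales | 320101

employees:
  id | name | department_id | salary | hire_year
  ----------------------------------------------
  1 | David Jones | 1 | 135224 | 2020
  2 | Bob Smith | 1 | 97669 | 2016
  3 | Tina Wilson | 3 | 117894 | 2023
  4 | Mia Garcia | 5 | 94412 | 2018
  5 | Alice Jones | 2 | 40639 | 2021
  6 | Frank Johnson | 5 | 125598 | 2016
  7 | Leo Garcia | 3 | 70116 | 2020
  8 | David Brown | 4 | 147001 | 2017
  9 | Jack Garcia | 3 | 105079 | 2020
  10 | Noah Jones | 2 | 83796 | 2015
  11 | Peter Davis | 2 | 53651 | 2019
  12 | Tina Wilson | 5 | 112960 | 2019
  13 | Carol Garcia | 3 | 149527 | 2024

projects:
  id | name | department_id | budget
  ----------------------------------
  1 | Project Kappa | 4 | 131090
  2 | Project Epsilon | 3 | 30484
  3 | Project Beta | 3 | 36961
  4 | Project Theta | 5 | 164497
SELECT p.name, MIN(c.budget) AS min_budget FROM projects c JOIN departments p ON c.department_id = p.id GROUP BY p.id, p.name

Execution result:
name | min_budget
IT | 30484
Marketing | 131090
Sales | 164497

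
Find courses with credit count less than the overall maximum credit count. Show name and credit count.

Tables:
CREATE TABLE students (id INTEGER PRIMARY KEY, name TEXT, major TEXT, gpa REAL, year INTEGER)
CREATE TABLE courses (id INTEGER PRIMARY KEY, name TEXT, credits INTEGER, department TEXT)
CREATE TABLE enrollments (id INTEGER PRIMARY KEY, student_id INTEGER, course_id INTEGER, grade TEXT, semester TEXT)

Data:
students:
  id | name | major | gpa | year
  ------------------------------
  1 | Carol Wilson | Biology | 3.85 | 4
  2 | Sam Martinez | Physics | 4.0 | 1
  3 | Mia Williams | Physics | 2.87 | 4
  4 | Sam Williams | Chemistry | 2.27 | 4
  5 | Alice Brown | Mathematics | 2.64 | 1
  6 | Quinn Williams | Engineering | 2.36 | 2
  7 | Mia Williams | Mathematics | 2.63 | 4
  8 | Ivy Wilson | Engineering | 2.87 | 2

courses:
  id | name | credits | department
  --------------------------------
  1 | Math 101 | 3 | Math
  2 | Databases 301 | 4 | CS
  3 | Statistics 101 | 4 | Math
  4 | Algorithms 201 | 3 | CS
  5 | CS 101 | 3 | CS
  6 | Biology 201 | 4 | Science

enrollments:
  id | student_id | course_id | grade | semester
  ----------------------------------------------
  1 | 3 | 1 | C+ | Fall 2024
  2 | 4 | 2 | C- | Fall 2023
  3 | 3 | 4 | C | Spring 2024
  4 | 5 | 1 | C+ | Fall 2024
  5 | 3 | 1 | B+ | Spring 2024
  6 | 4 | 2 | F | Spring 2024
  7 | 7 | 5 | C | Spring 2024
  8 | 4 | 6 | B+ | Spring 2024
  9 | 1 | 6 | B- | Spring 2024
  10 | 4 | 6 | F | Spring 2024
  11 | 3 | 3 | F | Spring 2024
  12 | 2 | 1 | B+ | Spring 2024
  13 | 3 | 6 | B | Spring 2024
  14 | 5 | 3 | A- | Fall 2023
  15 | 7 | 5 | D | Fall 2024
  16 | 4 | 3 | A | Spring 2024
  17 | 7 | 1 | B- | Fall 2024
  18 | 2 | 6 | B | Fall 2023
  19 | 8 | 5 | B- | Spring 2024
SELECT name, credits FROM courses WHERE credits < (SELECT MAX(credits) FROM courses)

Execution result:
name | credits
Math 101 | 3
Algorithms 201 | 3
CS 101 | 3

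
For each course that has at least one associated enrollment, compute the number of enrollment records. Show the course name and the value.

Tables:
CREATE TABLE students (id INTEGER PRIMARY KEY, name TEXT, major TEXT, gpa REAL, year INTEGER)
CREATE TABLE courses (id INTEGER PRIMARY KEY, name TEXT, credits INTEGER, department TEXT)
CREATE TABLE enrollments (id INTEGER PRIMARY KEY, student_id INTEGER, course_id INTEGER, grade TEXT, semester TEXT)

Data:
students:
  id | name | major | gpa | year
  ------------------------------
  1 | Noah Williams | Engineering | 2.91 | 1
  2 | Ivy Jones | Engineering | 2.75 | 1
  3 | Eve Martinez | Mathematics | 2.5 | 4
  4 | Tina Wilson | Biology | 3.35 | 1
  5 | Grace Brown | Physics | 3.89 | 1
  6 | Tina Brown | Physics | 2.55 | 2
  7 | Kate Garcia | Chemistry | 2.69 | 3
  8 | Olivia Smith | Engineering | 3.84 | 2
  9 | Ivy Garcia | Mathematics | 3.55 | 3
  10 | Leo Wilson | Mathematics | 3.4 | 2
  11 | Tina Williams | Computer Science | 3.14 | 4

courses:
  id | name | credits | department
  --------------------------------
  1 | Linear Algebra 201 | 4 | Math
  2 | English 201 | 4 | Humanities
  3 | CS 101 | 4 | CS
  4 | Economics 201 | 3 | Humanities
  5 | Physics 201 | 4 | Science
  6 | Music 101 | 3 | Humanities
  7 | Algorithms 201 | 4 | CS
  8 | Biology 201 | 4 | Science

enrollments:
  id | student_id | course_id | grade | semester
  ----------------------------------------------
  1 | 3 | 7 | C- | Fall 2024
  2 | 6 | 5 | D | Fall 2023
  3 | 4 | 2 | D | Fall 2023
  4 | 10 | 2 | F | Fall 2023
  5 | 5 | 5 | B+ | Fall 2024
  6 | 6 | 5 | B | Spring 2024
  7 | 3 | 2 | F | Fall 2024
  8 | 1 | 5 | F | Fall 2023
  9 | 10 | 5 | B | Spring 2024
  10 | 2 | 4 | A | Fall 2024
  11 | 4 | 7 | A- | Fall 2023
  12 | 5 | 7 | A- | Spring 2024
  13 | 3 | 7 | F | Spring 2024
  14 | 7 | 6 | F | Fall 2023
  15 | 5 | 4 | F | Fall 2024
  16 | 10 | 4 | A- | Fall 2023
SELECT p.name, COUNT(*) AS n FROM enrollments c JOIN courses p ON c.course_id = p.id GROUP BY p.id, p.name

Execution result:
name | n
English 201 | 3
Economics 201 | 3
Physics 201 | 5
Music 101 | 1
Algorithms 201 | 4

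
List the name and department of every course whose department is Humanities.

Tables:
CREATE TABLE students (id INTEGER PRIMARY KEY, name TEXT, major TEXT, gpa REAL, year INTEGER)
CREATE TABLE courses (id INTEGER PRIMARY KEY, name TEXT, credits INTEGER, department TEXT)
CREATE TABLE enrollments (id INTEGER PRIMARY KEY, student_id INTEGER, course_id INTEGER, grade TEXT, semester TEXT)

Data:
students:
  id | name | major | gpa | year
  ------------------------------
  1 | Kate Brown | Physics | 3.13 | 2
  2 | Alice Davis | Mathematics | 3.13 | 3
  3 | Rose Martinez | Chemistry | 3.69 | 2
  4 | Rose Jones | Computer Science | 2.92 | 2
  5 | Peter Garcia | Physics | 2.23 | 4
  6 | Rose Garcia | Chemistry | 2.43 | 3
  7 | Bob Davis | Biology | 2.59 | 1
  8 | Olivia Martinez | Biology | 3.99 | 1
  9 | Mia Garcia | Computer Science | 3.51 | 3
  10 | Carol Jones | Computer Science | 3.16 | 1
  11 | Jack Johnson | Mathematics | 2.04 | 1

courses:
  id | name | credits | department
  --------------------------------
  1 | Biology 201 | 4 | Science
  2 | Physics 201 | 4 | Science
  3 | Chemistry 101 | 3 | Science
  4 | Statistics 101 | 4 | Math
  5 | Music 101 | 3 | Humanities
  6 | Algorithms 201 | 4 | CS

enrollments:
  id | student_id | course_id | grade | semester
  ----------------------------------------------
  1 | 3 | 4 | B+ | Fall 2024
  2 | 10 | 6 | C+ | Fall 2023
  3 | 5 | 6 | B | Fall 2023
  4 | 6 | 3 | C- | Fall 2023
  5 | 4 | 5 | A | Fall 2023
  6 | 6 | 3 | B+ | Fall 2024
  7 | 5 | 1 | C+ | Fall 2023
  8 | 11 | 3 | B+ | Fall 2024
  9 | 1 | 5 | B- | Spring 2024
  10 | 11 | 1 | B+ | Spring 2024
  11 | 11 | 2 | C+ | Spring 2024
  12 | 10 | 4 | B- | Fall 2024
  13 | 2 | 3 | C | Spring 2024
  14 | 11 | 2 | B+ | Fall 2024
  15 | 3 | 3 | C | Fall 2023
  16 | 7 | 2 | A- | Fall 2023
SELECT name, department FROM courses WHERE department = 'Humanities'

Execution result:
name | department
Music 101 | Humanities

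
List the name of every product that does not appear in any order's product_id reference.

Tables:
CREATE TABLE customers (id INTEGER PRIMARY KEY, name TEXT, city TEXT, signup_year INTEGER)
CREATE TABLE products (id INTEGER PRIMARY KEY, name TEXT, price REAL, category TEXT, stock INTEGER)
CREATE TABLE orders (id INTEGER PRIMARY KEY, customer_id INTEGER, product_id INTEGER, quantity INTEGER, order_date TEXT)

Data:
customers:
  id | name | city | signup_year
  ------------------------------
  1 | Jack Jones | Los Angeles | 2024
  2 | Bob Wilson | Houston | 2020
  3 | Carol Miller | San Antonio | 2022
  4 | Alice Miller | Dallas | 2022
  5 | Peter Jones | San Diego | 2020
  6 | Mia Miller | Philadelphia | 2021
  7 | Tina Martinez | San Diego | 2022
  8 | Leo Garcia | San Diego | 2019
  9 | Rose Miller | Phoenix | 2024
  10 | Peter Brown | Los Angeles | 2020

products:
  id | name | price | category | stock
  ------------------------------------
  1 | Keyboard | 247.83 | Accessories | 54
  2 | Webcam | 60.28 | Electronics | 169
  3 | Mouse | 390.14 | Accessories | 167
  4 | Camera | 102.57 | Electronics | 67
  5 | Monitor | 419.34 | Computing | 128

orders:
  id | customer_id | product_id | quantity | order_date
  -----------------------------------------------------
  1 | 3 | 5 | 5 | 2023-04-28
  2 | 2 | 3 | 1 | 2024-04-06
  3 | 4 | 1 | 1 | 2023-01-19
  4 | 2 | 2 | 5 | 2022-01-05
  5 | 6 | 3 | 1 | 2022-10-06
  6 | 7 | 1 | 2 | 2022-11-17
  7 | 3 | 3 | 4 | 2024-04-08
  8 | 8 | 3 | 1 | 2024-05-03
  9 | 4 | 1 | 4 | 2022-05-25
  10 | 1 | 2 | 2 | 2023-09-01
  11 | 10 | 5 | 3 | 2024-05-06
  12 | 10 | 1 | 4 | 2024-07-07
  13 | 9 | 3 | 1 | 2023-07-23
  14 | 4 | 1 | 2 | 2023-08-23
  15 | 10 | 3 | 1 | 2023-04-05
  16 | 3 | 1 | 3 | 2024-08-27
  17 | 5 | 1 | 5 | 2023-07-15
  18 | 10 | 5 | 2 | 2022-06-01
SELECT p.name FROM products p LEFT JOIN orders c ON c.product_id = p.id WHERE c.id IS NULL

Execution result:
Camera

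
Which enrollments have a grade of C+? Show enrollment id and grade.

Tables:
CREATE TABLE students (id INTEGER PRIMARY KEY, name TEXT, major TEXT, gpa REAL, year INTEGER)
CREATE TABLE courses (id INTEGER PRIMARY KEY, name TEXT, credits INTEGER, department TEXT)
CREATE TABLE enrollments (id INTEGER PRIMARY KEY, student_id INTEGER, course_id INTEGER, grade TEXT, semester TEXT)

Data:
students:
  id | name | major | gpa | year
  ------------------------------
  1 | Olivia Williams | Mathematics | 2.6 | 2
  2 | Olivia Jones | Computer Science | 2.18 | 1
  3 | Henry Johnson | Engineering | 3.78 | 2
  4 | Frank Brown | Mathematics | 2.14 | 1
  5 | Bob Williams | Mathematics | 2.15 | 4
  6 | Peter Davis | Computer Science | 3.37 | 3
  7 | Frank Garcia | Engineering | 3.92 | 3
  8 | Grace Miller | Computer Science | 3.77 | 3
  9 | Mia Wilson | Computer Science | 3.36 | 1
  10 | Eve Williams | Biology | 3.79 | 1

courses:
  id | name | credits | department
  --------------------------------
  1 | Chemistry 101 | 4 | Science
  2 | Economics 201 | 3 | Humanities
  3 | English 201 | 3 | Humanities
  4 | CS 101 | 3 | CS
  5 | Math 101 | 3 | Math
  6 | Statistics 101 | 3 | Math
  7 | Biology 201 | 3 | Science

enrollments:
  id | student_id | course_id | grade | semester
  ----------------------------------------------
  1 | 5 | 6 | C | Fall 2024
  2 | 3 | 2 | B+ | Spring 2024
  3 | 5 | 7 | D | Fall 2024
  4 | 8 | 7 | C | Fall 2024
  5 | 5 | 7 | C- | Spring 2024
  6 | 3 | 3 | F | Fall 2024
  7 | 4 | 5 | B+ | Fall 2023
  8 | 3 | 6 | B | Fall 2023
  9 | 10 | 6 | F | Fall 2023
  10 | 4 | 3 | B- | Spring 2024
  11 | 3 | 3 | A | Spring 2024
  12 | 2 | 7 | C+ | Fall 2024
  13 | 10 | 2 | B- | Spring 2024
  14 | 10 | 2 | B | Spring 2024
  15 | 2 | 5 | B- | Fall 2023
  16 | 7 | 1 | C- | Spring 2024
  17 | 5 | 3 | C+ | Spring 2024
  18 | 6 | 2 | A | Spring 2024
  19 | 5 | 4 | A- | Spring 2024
SELECT id, grade FROM enrollments WHERE grade = 'C+'

Execution result:
id | grade
12 | C+
17 | C+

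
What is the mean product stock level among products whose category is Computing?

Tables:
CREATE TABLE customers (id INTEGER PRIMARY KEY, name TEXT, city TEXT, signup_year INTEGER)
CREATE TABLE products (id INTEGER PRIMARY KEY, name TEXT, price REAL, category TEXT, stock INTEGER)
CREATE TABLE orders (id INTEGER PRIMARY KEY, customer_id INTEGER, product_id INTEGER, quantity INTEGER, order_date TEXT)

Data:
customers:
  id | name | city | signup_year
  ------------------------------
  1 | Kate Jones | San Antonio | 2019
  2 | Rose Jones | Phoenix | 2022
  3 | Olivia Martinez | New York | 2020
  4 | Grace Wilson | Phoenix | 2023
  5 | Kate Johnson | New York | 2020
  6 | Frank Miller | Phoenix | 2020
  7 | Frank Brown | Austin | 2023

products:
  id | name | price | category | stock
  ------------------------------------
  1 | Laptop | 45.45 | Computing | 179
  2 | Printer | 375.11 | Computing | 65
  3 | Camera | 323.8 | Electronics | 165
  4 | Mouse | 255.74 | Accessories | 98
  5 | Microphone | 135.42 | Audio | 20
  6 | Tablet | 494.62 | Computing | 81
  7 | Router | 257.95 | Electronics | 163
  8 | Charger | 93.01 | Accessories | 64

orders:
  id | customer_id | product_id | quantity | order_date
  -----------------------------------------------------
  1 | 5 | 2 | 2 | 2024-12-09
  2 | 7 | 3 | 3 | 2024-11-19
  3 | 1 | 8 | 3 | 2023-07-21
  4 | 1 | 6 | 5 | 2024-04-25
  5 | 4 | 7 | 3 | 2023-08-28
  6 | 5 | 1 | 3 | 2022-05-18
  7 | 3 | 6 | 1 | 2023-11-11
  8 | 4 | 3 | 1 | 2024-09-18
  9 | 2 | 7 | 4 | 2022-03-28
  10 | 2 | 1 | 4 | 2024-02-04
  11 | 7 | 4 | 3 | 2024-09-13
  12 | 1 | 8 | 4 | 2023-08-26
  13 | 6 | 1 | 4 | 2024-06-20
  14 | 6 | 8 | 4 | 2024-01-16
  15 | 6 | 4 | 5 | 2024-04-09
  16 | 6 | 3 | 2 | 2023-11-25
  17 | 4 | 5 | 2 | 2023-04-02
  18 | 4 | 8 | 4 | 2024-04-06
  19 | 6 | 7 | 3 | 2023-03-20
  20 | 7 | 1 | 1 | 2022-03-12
SELECT AVG(stock) FROM products WHERE category = 'Computing'

Execution result:
108.33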